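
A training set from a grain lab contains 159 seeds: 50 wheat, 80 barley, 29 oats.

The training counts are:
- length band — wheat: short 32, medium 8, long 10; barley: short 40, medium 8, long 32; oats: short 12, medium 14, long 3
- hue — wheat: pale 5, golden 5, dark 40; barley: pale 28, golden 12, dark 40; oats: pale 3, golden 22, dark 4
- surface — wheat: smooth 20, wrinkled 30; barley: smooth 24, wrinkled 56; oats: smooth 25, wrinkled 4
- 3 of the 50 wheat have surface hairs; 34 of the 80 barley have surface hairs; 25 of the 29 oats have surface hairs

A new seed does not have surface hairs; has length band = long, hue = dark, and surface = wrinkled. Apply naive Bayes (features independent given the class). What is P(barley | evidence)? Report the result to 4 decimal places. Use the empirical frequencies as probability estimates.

wheat: (50/159) × (10/50) × (40/50) × (30/50) × (47/50) ≈ 0.0283774
barley: (80/159) × (32/80) × (40/80) × (56/80) × (46/80) ≈ 0.0405031
oats: (29/159) × (3/29) × (4/29) × (4/29) × (4/29) ≈ 0.000049512
P(barley | x) = 0.0405031 / 0.068930012 ≈ 0.5876

0.5876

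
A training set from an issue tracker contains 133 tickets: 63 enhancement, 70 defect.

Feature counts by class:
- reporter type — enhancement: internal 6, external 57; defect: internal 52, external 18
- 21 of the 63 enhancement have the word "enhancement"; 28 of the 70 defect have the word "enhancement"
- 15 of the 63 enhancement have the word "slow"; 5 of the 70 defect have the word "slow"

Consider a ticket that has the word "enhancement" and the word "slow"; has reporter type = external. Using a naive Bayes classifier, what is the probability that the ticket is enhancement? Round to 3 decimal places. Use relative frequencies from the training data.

0.898

enhancement: (63/133) × (57/63) × (21/63) × (15/63) ≈ 0.0340136
defect: (70/133) × (18/70) × (28/70) × (5/70) ≈ 0.00386681
P(enhancement | x) = 0.0340136 / 0.03788041 ≈ 0.898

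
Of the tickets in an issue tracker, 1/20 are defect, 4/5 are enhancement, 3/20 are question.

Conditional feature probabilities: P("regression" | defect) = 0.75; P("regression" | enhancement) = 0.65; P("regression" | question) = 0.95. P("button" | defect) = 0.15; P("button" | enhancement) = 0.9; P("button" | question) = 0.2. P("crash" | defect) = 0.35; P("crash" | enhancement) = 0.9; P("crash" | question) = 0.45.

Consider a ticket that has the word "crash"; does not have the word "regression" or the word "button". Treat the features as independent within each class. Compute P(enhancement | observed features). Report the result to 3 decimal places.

defect: 0.05 × (1−0.75) × (1−0.15) × 0.35 = 0.00371875
enhancement: 0.8 × (1−0.65) × (1−0.9) × 0.9 = 0.0252
question: 0.15 × (1−0.95) × (1−0.2) × 0.45 = 0.0027
P(enhancement | x) = 0.0252 / 0.03161875 ≈ 0.797

0.797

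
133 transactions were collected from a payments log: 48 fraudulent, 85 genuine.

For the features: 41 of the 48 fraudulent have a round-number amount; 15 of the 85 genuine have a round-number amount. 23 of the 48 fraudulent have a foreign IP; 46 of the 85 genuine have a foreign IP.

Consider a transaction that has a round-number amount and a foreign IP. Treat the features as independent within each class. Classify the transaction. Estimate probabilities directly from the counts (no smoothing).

fraudulent

fraudulent: (48/133) × (41/48) × (23/48) ≈ 0.147713
genuine: (85/133) × (15/85) × (46/85) ≈ 0.0610349
Highest score → fraudulent.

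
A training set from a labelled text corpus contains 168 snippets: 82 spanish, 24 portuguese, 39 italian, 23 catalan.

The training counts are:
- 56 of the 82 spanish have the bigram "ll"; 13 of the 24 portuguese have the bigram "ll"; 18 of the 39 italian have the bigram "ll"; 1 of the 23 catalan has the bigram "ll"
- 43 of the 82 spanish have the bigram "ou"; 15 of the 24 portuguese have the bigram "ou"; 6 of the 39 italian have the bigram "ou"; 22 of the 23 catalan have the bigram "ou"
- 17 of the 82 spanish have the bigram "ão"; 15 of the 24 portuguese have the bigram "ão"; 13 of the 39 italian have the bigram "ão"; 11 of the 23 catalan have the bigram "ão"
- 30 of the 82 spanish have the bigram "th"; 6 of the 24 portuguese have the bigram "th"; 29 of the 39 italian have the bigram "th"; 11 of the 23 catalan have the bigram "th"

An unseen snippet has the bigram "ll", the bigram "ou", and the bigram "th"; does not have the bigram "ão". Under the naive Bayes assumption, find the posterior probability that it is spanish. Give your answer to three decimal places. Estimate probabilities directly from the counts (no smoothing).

0.782

spanish: (82/168) × (56/82) × (43/82) × (65/82) × (30/82) ≈ 0.0506921
portuguese: (24/168) × (13/24) × (15/24) × (9/24) × (6/24) ≈ 0.00453404
italian: (39/168) × (18/39) × (6/39) × (26/39) × (29/39) ≈ 0.00817132
catalan: (23/168) × (1/23) × (22/23) × (12/23) × (11/23) ≈ 0.0014207
P(spanish | x) = 0.0506921 / 0.06481816 ≈ 0.782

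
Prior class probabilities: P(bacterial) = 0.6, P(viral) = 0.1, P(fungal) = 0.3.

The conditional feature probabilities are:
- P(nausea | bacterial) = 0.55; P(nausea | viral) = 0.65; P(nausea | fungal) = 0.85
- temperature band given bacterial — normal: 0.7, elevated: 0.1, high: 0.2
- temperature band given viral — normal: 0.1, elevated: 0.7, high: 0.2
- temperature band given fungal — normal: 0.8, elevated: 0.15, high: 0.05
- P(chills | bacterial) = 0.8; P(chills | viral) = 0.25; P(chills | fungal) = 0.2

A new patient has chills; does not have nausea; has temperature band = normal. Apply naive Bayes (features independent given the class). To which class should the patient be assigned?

bacterial

bacterial: 0.6 × (1−0.55) × 0.7 × 0.8 = 0.1512
viral: 0.1 × (1−0.65) × 0.1 × 0.25 = 0.000875
fungal: 0.3 × (1−0.85) × 0.8 × 0.2 = 0.0072
Highest score → bacterial.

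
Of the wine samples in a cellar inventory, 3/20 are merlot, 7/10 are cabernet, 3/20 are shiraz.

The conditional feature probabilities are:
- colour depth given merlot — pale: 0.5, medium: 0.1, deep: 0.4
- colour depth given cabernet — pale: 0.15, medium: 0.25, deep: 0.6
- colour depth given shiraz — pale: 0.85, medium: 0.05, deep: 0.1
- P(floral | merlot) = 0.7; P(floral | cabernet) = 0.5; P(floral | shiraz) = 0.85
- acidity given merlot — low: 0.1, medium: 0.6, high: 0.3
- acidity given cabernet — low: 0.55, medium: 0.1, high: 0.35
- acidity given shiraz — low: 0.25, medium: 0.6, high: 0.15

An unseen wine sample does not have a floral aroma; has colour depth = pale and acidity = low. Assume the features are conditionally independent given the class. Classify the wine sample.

cabernet

merlot: 0.15 × 0.5 × (1−0.7) × 0.1 = 0.00225
cabernet: 0.7 × 0.15 × (1−0.5) × 0.55 = 0.028875
shiraz: 0.15 × 0.85 × (1−0.85) × 0.25 = 0.00478125
Highest score → cabernet.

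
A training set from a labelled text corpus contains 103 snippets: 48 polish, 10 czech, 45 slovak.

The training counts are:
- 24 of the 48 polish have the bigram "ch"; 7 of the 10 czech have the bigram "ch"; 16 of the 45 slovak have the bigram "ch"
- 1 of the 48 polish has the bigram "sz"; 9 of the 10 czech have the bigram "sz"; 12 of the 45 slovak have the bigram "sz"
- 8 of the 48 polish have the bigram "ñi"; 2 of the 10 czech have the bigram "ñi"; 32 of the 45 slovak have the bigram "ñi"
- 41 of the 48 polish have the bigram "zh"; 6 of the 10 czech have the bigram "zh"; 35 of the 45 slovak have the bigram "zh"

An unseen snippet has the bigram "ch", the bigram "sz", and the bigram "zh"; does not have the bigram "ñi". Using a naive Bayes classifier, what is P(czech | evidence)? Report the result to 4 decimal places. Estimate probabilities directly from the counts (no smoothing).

0.6970

polish: (48/103) × (24/48) × (1/48) × (40/48) × (41/48) ≈ 0.00345537
czech: (10/103) × (7/10) × (9/10) × (8/10) × (6/10) ≈ 0.0293592
slovak: (45/103) × (16/45) × (12/45) × (13/45) × (35/45) ≈ 0.0093076
P(czech | x) = 0.0293592 / 0.04212217 ≈ 0.6970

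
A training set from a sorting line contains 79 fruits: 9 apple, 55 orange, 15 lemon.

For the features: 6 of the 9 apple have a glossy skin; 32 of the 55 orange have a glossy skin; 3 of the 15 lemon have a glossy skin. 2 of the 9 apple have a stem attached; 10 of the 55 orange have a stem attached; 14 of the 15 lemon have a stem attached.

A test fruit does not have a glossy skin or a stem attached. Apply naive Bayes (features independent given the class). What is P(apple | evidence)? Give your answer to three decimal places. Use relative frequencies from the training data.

apple: (9/79) × (3/9) × (7/9) ≈ 0.0295359
orange: (55/79) × (23/55) × (45/55) ≈ 0.238205
lemon: (15/79) × (12/15) × (1/15) ≈ 0.0101266
P(apple | x) = 0.0295359 / 0.2778675 ≈ 0.106

0.106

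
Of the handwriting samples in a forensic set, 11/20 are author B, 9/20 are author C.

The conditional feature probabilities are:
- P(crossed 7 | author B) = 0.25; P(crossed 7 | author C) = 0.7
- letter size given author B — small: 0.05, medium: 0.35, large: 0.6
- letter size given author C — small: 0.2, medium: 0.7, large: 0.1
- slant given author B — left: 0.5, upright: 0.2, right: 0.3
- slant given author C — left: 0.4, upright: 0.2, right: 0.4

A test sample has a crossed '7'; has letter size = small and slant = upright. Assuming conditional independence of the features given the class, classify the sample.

author B: 0.55 × 0.25 × 0.05 × 0.2 = 0.001375
author C: 0.45 × 0.7 × 0.2 × 0.2 = 0.0126
Highest score → author C.

author C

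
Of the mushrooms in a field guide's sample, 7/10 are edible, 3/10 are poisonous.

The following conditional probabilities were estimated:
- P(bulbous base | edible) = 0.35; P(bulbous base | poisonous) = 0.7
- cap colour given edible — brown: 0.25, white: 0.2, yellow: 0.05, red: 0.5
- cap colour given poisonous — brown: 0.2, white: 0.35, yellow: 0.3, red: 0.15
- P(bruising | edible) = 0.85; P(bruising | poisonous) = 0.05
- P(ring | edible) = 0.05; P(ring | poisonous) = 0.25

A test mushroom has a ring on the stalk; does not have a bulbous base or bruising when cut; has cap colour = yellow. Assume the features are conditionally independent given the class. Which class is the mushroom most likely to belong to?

edible: 0.7 × (1−0.35) × 0.05 × (1−0.85) × 0.05 = 0.000170625
poisonous: 0.3 × (1−0.7) × 0.3 × (1−0.05) × 0.25 = 0.0064125
Highest score → poisonous.

poisonous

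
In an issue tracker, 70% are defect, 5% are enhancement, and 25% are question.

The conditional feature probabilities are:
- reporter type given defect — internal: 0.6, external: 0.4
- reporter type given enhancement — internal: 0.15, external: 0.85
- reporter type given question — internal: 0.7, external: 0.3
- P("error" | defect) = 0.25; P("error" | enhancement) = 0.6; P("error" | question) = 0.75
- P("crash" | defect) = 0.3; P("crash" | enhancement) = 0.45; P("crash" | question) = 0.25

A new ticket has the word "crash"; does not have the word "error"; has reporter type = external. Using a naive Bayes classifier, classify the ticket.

defect: 0.7 × 0.4 × (1−0.25) × 0.3 = 0.063
enhancement: 0.05 × 0.85 × (1−0.6) × 0.45 = 0.00765
question: 0.25 × 0.3 × (1−0.75) × 0.25 = 0.0046875
Highest score → defect.

defect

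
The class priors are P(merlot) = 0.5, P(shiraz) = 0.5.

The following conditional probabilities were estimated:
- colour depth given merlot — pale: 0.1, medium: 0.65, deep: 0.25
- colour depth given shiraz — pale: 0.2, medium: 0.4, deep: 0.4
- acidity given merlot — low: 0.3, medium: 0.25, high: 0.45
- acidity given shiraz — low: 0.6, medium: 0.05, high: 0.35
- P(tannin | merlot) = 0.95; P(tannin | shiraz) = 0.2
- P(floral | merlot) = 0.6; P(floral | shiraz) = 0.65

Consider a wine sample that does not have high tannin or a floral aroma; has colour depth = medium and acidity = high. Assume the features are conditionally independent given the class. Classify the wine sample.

merlot: 0.5 × 0.65 × 0.45 × (1−0.95) × (1−0.6) = 0.002925
shiraz: 0.5 × 0.4 × 0.35 × (1−0.2) × (1−0.65) = 0.0196
Highest score → shiraz.

shiraz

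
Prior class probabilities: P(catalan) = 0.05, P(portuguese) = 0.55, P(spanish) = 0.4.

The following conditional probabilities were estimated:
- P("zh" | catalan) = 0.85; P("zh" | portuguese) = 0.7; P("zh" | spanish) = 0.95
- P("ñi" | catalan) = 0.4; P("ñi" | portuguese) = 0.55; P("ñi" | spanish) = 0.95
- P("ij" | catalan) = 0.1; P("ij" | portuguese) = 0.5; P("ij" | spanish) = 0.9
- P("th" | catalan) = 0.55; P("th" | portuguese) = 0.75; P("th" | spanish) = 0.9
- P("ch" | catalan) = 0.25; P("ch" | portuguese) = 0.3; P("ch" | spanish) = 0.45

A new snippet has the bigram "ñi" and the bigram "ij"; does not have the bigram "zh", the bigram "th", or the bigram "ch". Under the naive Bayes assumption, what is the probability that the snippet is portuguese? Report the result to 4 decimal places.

catalan: 0.05 × (1−0.85) × 0.4 × 0.1 × (1−0.55) × (1−0.25) = 0.00010125
portuguese: 0.55 × (1−0.7) × 0.55 × 0.5 × (1−0.75) × (1−0.3) = 0.007940625
spanish: 0.4 × (1−0.95) × 0.95 × 0.9 × (1−0.9) × (1−0.45) = 0.0009405
P(portuguese | x) = 0.007940625 / 0.008982375 ≈ 0.8840

0.8840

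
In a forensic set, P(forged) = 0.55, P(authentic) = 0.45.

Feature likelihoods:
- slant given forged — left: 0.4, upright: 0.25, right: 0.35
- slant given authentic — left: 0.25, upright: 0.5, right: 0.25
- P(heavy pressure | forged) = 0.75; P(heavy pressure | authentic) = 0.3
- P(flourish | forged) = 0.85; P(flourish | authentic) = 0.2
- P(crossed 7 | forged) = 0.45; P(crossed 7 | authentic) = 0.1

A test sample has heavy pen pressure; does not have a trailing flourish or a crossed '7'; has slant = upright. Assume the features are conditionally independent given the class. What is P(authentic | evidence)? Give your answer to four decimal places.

forged: 0.55 × 0.25 × 0.75 × (1−0.85) × (1−0.45) = 0.0085078125
authentic: 0.45 × 0.5 × 0.3 × (1−0.2) × (1−0.1) = 0.0486
P(authentic | x) = 0.0486 / 0.0571078125 ≈ 0.8510

0.8510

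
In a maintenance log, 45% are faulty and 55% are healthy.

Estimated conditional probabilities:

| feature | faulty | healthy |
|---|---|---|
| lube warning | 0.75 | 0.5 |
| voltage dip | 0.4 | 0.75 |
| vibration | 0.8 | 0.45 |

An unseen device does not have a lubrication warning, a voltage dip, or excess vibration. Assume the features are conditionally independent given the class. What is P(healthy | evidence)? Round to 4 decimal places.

0.7369

faulty: 0.45 × (1−0.75) × (1−0.4) × (1−0.8) = 0.0135
healthy: 0.55 × (1−0.5) × (1−0.75) × (1−0.45) = 0.0378125
P(healthy | x) = 0.0378125 / 0.0513125 ≈ 0.7369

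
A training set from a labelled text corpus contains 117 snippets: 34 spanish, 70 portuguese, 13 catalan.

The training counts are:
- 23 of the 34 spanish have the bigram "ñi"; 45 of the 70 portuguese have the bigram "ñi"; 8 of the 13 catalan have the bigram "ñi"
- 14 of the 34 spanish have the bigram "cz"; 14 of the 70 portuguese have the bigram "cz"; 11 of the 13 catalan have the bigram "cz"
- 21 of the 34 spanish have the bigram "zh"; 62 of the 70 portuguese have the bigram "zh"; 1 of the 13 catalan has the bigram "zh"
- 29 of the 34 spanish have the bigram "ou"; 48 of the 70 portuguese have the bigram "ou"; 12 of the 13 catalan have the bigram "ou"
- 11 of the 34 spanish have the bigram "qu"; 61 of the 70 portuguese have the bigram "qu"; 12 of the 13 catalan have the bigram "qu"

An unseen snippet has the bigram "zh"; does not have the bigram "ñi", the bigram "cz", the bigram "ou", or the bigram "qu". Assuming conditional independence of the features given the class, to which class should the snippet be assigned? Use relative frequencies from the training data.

spanish: (34/117) × (11/34) × (20/34) × (21/34) × (5/34) × (23/34) ≈ 0.00339812
portuguese: (70/117) × (25/70) × (56/70) × (62/70) × (22/70) × (9/70) ≈ 0.00611796
catalan: (13/117) × (5/13) × (2/13) × (1/13) × (1/13) × (1/13) ≈ 0.00000299255
Highest score → portuguese.

portuguese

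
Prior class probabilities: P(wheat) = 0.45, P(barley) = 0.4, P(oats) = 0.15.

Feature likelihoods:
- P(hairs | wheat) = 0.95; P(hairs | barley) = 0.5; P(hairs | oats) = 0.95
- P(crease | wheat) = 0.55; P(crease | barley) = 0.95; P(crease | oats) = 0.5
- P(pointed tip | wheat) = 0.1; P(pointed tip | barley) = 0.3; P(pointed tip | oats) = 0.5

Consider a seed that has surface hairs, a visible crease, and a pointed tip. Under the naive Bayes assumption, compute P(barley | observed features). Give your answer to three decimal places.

0.491

wheat: 0.45 × 0.95 × 0.55 × 0.1 = 0.0235125
barley: 0.4 × 0.5 × 0.95 × 0.3 = 0.057
oats: 0.15 × 0.95 × 0.5 × 0.5 = 0.035625
P(barley | x) = 0.057 / 0.1161375 ≈ 0.491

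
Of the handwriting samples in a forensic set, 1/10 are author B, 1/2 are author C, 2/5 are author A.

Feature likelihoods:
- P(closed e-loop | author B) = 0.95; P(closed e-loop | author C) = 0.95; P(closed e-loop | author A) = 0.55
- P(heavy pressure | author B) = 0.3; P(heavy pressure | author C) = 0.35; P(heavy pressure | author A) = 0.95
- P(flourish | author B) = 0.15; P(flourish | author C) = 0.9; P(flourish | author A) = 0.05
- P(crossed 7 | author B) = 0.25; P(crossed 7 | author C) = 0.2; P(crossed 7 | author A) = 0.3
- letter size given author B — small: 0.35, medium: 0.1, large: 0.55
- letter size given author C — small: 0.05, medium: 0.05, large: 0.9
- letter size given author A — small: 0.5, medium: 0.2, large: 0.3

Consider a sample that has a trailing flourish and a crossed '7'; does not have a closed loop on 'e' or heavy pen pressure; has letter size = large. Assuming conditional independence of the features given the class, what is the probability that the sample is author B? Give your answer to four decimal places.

author B: 0.1 × (1−0.95) × (1−0.3) × 0.15 × 0.25 × 0.55 = 0.0000721875
author C: 0.5 × (1−0.95) × (1−0.35) × 0.9 × 0.2 × 0.9 = 0.0026325
author A: 0.4 × (1−0.55) × (1−0.95) × 0.05 × 0.3 × 0.3 = 0.0000405
P(author B | x) = 0.0000721875 / 0.0027451875 ≈ 0.0263

0.0263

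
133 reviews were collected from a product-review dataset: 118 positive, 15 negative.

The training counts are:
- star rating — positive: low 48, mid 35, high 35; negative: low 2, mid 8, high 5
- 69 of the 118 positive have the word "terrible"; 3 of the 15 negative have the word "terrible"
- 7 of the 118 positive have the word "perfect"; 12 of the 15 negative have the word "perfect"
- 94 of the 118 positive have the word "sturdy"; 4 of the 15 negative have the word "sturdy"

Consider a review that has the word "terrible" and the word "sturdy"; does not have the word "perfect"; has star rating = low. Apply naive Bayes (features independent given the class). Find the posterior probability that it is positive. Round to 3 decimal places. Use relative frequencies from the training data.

positive: (118/133) × (48/118) × (69/118) × (111/118) × (94/118) ≈ 0.158141
negative: (15/133) × (2/15) × (3/15) × (3/15) × (4/15) ≈ 0.000160401
P(positive | x) = 0.158141 / 0.158301401 ≈ 0.999

0.999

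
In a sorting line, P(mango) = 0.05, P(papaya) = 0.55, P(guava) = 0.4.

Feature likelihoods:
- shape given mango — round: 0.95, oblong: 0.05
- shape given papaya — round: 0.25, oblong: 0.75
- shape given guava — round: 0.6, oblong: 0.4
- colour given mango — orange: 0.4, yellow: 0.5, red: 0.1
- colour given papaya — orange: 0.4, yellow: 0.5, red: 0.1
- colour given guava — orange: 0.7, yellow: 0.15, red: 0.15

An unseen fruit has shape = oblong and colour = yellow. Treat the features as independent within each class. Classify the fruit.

mango: 0.05 × 0.05 × 0.5 = 0.00125
papaya: 0.55 × 0.75 × 0.5 = 0.20625
guava: 0.4 × 0.4 × 0.15 = 0.024
Highest score → papaya.

papaya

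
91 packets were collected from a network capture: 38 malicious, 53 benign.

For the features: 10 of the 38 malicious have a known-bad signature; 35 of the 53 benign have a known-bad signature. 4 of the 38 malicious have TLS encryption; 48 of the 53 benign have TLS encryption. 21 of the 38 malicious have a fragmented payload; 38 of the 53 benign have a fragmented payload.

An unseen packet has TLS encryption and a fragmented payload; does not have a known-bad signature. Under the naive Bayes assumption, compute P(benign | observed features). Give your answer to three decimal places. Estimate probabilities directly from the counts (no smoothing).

malicious: (38/91) × (28/38) × (4/38) × (21/38) ≈ 0.017899
benign: (53/91) × (18/53) × (48/53) × (38/53) ≈ 0.128441
P(benign | x) = 0.128441 / 0.14634 ≈ 0.878

0.878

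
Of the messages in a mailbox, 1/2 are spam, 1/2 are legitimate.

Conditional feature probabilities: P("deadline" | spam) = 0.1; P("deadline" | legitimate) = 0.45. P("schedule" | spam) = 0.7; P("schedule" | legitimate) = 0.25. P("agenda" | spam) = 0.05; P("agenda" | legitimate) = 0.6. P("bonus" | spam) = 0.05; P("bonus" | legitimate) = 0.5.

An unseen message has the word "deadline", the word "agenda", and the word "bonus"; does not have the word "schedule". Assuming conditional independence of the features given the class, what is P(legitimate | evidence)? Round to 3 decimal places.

0.999

spam: 0.5 × 0.1 × (1−0.7) × 0.05 × 0.05 = 0.0000375
legitimate: 0.5 × 0.45 × (1−0.25) × 0.6 × 0.5 = 0.050625
P(legitimate | x) = 0.050625 / 0.0506625 ≈ 0.999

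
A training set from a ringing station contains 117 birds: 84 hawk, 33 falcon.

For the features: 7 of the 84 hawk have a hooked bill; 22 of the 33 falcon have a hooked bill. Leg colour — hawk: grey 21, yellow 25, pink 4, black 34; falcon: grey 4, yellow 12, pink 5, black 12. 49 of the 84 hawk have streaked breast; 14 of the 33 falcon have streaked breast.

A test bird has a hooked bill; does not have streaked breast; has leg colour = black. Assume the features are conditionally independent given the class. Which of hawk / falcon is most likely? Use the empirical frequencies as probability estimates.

falcon

hawk: (84/117) × (7/84) × (34/84) × (35/84) ≈ 0.0100902
falcon: (33/117) × (22/33) × (12/33) × (19/33) ≈ 0.039368
Highest score → falcon.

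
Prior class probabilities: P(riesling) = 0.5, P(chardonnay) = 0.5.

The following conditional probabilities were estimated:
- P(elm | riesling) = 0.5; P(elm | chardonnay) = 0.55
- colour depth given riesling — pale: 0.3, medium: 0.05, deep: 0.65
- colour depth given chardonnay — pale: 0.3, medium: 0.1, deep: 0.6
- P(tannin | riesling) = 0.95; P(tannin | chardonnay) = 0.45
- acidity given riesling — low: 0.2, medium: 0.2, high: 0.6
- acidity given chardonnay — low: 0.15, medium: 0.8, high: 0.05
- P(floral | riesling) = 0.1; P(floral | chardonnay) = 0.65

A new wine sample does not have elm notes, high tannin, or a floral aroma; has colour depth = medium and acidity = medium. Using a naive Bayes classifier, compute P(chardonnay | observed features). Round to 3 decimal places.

riesling: 0.5 × (1−0.5) × 0.05 × (1−0.95) × 0.2 × (1−0.1) = 0.0001125
chardonnay: 0.5 × (1−0.55) × 0.1 × (1−0.45) × 0.8 × (1−0.65) = 0.003465
P(chardonnay | x) = 0.003465 / 0.0035775 ≈ 0.969

0.969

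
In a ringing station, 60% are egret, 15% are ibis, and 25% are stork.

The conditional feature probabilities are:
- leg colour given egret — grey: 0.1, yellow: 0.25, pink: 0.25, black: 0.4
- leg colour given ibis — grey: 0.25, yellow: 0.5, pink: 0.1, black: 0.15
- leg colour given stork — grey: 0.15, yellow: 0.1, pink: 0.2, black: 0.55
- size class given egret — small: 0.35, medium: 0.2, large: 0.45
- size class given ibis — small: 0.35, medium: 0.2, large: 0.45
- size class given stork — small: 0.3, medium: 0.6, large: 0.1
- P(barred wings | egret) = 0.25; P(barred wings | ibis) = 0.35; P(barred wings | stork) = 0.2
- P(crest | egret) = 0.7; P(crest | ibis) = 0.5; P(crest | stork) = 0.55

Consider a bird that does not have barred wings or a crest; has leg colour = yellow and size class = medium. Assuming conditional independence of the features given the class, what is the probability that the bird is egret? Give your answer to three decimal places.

egret: 0.6 × 0.25 × 0.2 × (1−0.25) × (1−0.7) = 0.00675
ibis: 0.15 × 0.5 × 0.2 × (1−0.35) × (1−0.5) = 0.004875
stork: 0.25 × 0.1 × 0.6 × (1−0.2) × (1−0.55) = 0.0054
P(egret | x) = 0.00675 / 0.017025 ≈ 0.396

0.396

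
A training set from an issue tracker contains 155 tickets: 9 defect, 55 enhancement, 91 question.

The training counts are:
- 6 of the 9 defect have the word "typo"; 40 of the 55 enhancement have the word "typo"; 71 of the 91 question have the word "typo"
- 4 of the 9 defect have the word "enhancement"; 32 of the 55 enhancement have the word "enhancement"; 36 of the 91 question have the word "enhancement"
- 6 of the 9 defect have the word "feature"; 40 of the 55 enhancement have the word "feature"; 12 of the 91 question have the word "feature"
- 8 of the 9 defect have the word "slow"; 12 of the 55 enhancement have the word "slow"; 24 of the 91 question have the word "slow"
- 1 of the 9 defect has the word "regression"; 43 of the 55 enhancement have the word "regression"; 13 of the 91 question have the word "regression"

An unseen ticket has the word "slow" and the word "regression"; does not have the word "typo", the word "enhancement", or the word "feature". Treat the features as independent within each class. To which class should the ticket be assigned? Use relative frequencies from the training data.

defect: (9/155) × (3/9) × (5/9) × (3/9) × (8/9) × (1/9) ≈ 0.000353998
enhancement: (55/155) × (15/55) × (23/55) × (15/55) × (12/55) × (43/55) ≈ 0.00188268
question: (91/155) × (20/91) × (55/91) × (79/91) × (24/91) × (13/91) ≈ 0.0025508
Highest score → question.

question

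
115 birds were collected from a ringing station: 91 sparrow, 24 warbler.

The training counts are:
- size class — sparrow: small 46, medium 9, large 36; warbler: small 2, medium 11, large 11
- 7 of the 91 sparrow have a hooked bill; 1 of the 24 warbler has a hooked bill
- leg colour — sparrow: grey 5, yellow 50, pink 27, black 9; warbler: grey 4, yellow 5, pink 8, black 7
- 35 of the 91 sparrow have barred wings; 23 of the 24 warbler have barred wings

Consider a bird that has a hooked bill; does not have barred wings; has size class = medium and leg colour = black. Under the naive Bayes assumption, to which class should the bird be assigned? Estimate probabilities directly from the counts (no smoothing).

sparrow: (91/115) × (9/91) × (7/91) × (9/91) × (56/91) ≈ 0.000366395
warbler: (24/115) × (11/24) × (1/24) × (7/24) × (1/24) ≈ 0.000048435
Highest score → sparrow.

sparrow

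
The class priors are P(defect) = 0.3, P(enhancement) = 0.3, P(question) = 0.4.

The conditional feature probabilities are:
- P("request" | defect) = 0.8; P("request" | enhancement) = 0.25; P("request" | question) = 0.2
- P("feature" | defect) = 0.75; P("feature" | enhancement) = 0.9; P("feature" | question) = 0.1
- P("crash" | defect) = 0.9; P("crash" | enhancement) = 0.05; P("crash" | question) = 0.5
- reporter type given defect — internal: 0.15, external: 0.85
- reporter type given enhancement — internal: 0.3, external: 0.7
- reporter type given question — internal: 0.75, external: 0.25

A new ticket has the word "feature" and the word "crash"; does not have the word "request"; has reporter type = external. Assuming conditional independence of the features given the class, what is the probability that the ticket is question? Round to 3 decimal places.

0.088

defect: 0.3 × (1−0.8) × 0.75 × 0.9 × 0.85 = 0.034425
enhancement: 0.3 × (1−0.25) × 0.9 × 0.05 × 0.7 = 0.0070875
question: 0.4 × (1−0.2) × 0.1 × 0.5 × 0.25 = 0.004
P(question | x) = 0.004 / 0.0455125 ≈ 0.088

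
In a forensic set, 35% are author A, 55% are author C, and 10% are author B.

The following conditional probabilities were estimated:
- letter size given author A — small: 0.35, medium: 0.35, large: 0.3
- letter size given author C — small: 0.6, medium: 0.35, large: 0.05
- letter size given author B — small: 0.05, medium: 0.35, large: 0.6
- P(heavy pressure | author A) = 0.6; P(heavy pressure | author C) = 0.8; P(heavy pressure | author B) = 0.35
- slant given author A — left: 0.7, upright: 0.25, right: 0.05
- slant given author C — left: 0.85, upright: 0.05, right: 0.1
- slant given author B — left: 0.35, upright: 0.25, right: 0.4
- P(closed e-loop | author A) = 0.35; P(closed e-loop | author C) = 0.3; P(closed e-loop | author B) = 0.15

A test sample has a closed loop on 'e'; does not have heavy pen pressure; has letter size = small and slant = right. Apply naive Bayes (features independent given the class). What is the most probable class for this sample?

author C

author A: 0.35 × 0.35 × (1−0.6) × 0.05 × 0.35 = 0.0008575
author C: 0.55 × 0.6 × (1−0.8) × 0.1 × 0.3 = 0.00198
author B: 0.1 × 0.05 × (1−0.35) × 0.4 × 0.15 = 0.000195
Highest score → author C.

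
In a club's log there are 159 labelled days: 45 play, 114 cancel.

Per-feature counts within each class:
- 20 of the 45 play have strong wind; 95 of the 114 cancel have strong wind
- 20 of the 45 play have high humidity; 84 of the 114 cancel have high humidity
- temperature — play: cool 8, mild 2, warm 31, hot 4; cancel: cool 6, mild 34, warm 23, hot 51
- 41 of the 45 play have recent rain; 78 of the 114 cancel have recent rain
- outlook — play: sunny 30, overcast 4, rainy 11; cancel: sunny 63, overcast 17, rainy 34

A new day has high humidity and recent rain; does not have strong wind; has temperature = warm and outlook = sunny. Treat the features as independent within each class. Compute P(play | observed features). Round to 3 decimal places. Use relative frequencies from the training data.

play: (45/159) × (25/45) × (20/45) × (31/45) × (41/45) × (30/45) ≈ 0.0292408
cancel: (114/159) × (19/114) × (84/114) × (23/114) × (78/114) × (63/114) ≈ 0.00671706
P(play | x) = 0.0292408 / 0.03595786 ≈ 0.813

0.813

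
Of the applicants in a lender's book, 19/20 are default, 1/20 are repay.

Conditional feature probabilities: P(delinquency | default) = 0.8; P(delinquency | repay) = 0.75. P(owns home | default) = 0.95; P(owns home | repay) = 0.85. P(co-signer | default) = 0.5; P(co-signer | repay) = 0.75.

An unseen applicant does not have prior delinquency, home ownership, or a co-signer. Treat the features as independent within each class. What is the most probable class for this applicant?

default: 0.95 × (1−0.8) × (1−0.95) × (1−0.5) = 0.00475
repay: 0.05 × (1−0.75) × (1−0.85) × (1−0.75) = 0.00046875
Highest score → default.

default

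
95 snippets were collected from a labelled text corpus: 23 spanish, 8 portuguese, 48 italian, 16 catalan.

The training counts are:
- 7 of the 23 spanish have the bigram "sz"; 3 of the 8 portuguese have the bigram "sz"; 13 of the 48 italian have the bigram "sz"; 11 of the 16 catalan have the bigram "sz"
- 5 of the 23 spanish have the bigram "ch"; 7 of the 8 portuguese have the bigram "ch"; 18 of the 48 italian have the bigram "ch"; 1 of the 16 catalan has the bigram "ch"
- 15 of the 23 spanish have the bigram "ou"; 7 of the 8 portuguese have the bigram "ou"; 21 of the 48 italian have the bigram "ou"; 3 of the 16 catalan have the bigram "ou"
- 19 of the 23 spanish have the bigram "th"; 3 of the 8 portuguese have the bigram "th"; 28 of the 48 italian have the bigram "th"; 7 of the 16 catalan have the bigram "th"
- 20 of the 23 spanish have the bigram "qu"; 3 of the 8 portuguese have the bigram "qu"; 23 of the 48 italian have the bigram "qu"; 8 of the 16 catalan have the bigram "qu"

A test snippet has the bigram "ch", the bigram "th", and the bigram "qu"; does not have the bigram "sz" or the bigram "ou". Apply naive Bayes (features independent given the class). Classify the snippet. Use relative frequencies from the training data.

spanish: (23/95) × (16/23) × (5/23) × (8/23) × (19/23) × (20/23) ≈ 0.00914805
portuguese: (8/95) × (5/8) × (7/8) × (1/8) × (3/8) × (3/8) ≈ 0.000809519
italian: (48/95) × (35/48) × (18/48) × (27/48) × (28/48) × (23/48) ≈ 0.0217221
catalan: (16/95) × (5/16) × (1/16) × (13/16) × (7/16) × (8/16) ≈ 0.000584653
Highest score → italian.

italian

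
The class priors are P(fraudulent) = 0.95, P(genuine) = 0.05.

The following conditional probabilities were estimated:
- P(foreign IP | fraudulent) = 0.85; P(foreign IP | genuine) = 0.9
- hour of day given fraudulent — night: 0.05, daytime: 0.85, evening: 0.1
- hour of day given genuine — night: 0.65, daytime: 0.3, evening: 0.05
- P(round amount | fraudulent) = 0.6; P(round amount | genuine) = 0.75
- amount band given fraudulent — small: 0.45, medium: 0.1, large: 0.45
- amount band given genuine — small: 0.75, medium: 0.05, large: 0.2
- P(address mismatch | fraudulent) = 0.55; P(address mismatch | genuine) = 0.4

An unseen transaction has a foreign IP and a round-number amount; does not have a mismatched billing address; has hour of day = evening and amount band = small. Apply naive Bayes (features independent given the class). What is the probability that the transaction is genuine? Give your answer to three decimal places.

0.072

fraudulent: 0.95 × 0.85 × 0.1 × 0.6 × 0.45 × (1−0.55) = 0.009811125
genuine: 0.05 × 0.9 × 0.05 × 0.75 × 0.75 × (1−0.4) = 0.000759375
P(genuine | x) = 0.000759375 / 0.0105705 ≈ 0.072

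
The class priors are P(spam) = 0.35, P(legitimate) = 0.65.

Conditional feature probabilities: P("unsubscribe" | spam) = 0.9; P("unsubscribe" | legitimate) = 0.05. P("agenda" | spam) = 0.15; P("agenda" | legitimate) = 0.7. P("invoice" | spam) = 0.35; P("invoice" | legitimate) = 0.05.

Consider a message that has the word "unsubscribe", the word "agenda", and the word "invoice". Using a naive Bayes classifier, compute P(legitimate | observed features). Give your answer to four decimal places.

spam: 0.35 × 0.9 × 0.15 × 0.35 = 0.0165375
legitimate: 0.65 × 0.05 × 0.7 × 0.05 = 0.0011375
P(legitimate | x) = 0.0011375 / 0.017675 ≈ 0.0644

0.0644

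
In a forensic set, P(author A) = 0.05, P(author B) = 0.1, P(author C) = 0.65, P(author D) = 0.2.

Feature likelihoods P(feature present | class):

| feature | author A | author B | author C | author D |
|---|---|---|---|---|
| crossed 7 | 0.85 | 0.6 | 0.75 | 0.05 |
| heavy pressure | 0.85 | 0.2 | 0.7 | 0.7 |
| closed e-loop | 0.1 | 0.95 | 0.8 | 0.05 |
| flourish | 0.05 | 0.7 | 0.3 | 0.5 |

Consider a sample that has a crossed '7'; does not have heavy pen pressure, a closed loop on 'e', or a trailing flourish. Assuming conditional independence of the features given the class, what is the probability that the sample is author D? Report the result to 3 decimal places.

0.051

author A: 0.05 × 0.85 × (1−0.85) × (1−0.1) × (1−0.05) = 0.005450625
author B: 0.1 × 0.6 × (1−0.2) × (1−0.95) × (1−0.7) = 0.00072
author C: 0.65 × 0.75 × (1−0.7) × (1−0.8) × (1−0.3) = 0.020475
author D: 0.2 × 0.05 × (1−0.7) × (1−0.05) × (1−0.5) = 0.001425
P(author D | x) = 0.001425 / 0.028070625 ≈ 0.051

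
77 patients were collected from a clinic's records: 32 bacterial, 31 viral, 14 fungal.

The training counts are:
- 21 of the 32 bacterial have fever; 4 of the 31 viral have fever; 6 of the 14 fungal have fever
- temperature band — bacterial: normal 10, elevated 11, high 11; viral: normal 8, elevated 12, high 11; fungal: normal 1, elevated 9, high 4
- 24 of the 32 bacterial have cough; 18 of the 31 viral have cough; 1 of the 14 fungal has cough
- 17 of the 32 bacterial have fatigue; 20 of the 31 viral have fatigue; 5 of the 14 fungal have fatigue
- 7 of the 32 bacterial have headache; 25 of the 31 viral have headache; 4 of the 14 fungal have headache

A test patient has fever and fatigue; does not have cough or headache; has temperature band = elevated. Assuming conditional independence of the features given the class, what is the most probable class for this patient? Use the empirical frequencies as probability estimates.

fungal

bacterial: (32/77) × (21/32) × (11/32) × (8/32) × (17/32) × (25/32) = 0.00972747802734375
viral: (31/77) × (4/31) × (12/31) × (13/31) × (20/31) × (6/31) ≈ 0.001053
fungal: (14/77) × (6/14) × (9/14) × (13/14) × (5/14) × (10/14) ≈ 0.011866
Highest score → fungal.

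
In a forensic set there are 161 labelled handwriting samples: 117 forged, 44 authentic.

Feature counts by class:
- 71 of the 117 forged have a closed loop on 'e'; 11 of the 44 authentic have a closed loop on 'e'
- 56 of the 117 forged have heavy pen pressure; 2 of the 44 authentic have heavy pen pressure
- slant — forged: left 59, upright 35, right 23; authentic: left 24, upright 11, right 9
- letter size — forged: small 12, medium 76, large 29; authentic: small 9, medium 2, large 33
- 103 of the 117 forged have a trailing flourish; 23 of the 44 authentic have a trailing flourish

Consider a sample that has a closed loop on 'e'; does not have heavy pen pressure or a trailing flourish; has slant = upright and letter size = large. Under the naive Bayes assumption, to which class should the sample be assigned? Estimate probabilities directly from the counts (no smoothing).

authentic

forged: (117/161) × (71/117) × (61/117) × (35/117) × (29/117) × (14/117) ≈ 0.00203992
authentic: (44/161) × (11/44) × (42/44) × (11/44) × (33/44) × (21/44) ≈ 0.00583622
Highest score → authentic.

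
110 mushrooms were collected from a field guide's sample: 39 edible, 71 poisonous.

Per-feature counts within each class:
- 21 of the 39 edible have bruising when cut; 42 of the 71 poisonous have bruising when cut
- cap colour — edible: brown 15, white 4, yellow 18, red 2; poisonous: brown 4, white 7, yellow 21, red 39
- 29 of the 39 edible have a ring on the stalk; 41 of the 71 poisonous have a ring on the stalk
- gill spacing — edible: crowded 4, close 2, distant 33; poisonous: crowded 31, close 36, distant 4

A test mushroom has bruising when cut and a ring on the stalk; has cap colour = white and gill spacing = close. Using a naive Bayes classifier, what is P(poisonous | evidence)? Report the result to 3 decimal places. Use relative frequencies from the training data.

0.937

edible: (39/110) × (21/39) × (4/39) × (29/39) × (2/39) ≈ 0.000746656
poisonous: (71/110) × (42/71) × (7/71) × (41/71) × (36/71) ≈ 0.0110221
P(poisonous | x) = 0.0110221 / 0.011768756 ≈ 0.937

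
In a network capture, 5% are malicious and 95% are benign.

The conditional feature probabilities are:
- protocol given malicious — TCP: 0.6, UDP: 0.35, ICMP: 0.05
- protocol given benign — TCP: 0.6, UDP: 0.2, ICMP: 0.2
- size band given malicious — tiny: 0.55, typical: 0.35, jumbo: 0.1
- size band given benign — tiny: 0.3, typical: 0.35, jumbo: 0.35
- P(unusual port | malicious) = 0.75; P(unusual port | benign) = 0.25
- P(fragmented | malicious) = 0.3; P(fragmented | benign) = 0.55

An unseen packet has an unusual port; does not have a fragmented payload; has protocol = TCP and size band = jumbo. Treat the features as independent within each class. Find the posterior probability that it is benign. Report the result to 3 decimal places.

malicious: 0.05 × 0.6 × 0.1 × 0.75 × (1−0.3) = 0.001575
benign: 0.95 × 0.6 × 0.35 × 0.25 × (1−0.55) = 0.02244375
P(benign | x) = 0.02244375 / 0.02401875 ≈ 0.934

0.934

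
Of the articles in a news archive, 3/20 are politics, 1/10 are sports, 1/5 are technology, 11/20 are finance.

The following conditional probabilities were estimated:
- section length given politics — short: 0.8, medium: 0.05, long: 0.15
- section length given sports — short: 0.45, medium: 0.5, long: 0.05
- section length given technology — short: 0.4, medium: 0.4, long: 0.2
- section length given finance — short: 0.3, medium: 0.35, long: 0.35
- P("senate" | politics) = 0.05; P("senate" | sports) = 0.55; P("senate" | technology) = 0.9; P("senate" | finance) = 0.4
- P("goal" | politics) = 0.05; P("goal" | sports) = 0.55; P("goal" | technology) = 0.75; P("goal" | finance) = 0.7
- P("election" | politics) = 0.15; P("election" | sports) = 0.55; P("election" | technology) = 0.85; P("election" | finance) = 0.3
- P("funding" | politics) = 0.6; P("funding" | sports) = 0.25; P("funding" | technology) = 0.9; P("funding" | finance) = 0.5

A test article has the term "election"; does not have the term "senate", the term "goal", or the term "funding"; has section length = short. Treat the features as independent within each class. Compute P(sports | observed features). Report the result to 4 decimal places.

0.2526

politics: 0.15 × 0.8 × (1−0.05) × (1−0.05) × 0.15 × (1−0.6) = 0.006498
sports: 0.1 × 0.45 × (1−0.55) × (1−0.55) × 0.55 × (1−0.25) = 0.00375890625
technology: 0.2 × 0.4 × (1−0.9) × (1−0.75) × 0.85 × (1−0.9) = 0.00017
finance: 0.55 × 0.3 × (1−0.4) × (1−0.7) × 0.3 × (1−0.5) = 0.004455
P(sports | x) = 0.00375890625 / 0.01488190625 ≈ 0.2526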